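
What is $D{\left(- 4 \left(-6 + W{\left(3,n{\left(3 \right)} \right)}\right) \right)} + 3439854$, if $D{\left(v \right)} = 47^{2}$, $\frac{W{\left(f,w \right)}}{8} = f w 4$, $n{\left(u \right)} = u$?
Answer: $3442063$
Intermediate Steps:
$W{\left(f,w \right)} = 32 f w$ ($W{\left(f,w \right)} = 8 f w 4 = 8 \cdot 4 f w = 32 f w$)
$D{\left(v \right)} = 2209$
$D{\left(- 4 \left(-6 + W{\left(3,n{\left(3 \right)} \right)}\right) \right)} + 3439854 = 2209 + 3439854 = 3442063$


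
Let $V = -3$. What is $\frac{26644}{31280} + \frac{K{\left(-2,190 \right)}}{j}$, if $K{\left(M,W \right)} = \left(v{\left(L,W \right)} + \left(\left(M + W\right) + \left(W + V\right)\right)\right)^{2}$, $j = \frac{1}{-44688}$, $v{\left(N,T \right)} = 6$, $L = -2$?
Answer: $- \frac{50727986279099}{7820} \approx -6.487 \cdot 10^{9}$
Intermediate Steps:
$j = - \frac{1}{44688} \approx -2.2377 \cdot 10^{-5}$
$K{\left(M,W \right)} = \left(3 + M + 2 W\right)^{2}$ ($K{\left(M,W \right)} = \left(6 + \left(\left(M + W\right) + \left(W - 3\right)\right)\right)^{2} = \left(6 + \left(\left(M + W\right) + \left(-3 + W\right)\right)\right)^{2} = \left(6 + \left(-3 + M + 2 W\right)\right)^{2} = \left(3 + M + 2 W\right)^{2}$)
$\frac{26644}{31280} + \frac{K{\left(-2,190 \right)}}{j} = \frac{26644}{31280} + \frac{\left(3 - 2 + 2 \cdot 190\right)^{2}}{- \frac{1}{44688}} = 26644 \cdot \frac{1}{31280} + \left(3 - 2 + 380\right)^{2} \left(-44688\right) = \frac{6661}{7820} + 381^{2} \left(-44688\right) = \frac{6661}{7820} + 145161 \left(-44688\right) = \frac{6661}{7820} - 6486954768 = - \frac{50727986279099}{7820}$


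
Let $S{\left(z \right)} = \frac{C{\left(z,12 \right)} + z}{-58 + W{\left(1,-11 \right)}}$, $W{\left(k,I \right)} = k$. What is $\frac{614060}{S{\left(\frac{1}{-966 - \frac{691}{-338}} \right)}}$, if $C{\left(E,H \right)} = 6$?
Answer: $- \frac{2851014415035}{488641} \approx -5.8346 \cdot 10^{6}$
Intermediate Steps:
$S{\left(z \right)} = - \frac{2}{19} - \frac{z}{57}$ ($S{\left(z \right)} = \frac{6 + z}{-58 + 1} = \frac{6 + z}{-57} = \left(6 + z\right) \left(- \frac{1}{57}\right) = - \frac{2}{19} - \frac{z}{57}$)
$\frac{614060}{S{\left(\frac{1}{-966 - \frac{691}{-338}} \right)}} = \frac{614060}{- \frac{2}{19} - \frac{1}{57 \left(-966 - \frac{691}{-338}\right)}} = \frac{614060}{- \frac{2}{19} - \frac{1}{57 \left(-966 - - \frac{691}{338}\right)}} = \frac{614060}{- \frac{2}{19} - \frac{1}{57 \left(-966 + \frac{691}{338}\right)}} = \frac{614060}{- \frac{2}{19} - \frac{1}{57 \left(- \frac{325817}{338}\right)}} = \frac{614060}{- \frac{2}{19} - - \frac{338}{18571569}} = \frac{614060}{- \frac{2}{19} + \frac{338}{18571569}} = \frac{614060}{- \frac{1954564}{18571569}} = 614060 \left(- \frac{18571569}{1954564}\right) = - \frac{2851014415035}{488641}$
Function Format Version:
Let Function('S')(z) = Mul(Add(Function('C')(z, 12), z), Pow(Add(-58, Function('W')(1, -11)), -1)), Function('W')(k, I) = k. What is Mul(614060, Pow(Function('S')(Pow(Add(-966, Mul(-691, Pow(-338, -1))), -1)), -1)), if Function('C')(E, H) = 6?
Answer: Rational(-2851014415035, 488641) ≈ -5.8346e+6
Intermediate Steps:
Function('S')(z) = Add(Rational(-2, 19), Mul(Rational(-1, 57), z)) (Function('S')(z) = Mul(Add(6, z), Pow(Add(-58, 1), -1)) = Mul(Add(6, z), Pow(-57, -1)) = Mul(Add(6, z), Rational(-1, 57)) = Add(Rational(-2, 19), Mul(Rational(-1, 57), z)))
Mul(614060, Pow(Function('S')(Pow(Add(-966, Mul(-691, Pow(-338, -1))), -1)), -1)) = Mul(614060, Pow(Add(Rational(-2, 19), Mul(Rational(-1, 57), Pow(Add(-966, Mul(-691, Pow(-338, -1))), -1))), -1)) = Mul(614060, Pow(Add(Rational(-2, 19), Mul(Rational(-1, 57), Pow(Add(-966, Mul(-691, Rational(-1, 338))), -1))), -1)) = Mul(614060, Pow(Add(Rational(-2, 19), Mul(Rational(-1, 57), Pow(Add(-966, Rational(691, 338)), -1))), -1)) = Mul(614060, Pow(Add(Rational(-2, 19), Mul(Rational(-1, 57), Pow(Rational(-325817, 338), -1))), -1)) = Mul(614060, Pow(Add(Rational(-2, 19), Mul(Rational(-1, 57), Rational(-338, 325817))), -1)) = Mul(614060, Pow(Add(Rational(-2, 19), Rational(338, 18571569)), -1)) = Mul(614060, Pow(Rational(-1954564, 18571569), -1)) = Mul(614060, Rational(-18571569, 1954564)) = Rational(-2851014415035, 488641)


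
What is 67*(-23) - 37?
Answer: -1578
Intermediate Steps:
67*(-23) - 37 = -1541 - 37 = -1578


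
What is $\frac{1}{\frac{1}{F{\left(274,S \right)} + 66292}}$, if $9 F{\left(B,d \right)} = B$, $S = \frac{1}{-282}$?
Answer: $\frac{596902}{9} \approx 66323.0$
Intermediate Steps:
$S = - \frac{1}{282} \approx -0.0035461$
$F{\left(B,d \right)} = \frac{B}{9}$
$\frac{1}{\frac{1}{F{\left(274,S \right)} + 66292}} = \frac{1}{\frac{1}{\frac{1}{9} \cdot 274 + 66292}} = \frac{1}{\frac{1}{\frac{274}{9} + 66292}} = \frac{1}{\frac{1}{\frac{596902}{9}}} = \frac{1}{\frac{9}{596902}} = \frac{596902}{9}$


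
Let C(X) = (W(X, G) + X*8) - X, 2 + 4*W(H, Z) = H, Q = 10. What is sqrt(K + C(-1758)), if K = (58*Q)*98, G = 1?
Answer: sqrt(44094) ≈ 209.99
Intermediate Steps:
W(H, Z) = -1/2 + H/4
K = 56840 (K = (58*10)*98 = 580*98 = 56840)
C(X) = -1/2 + 29*X/4 (C(X) = ((-1/2 + X/4) + X*8) - X = ((-1/2 + X/4) + 8*X) - X = (-1/2 + 33*X/4) - X = -1/2 + 29*X/4)
sqrt(K + C(-1758)) = sqrt(56840 + (-1/2 + (29/4)*(-1758))) = sqrt(56840 + (-1/2 - 25491/2)) = sqrt(56840 - 12746) = sqrt(44094)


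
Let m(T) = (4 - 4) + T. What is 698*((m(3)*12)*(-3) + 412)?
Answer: 212192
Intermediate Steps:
m(T) = T (m(T) = 0 + T = T)
698*((m(3)*12)*(-3) + 412) = 698*((3*12)*(-3) + 412) = 698*(36*(-3) + 412) = 698*(-108 + 412) = 698*304 = 212192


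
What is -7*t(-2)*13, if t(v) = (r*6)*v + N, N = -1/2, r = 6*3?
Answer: 39403/2 ≈ 19702.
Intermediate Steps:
r = 18
N = -½ (N = -1*½ = -½ ≈ -0.50000)
t(v) = -½ + 108*v (t(v) = (18*6)*v - ½ = 108*v - ½ = -½ + 108*v)
-7*t(-2)*13 = -7*(-½ + 108*(-2))*13 = -7*(-½ - 216)*13 = -7*(-433/2)*13 = (3031/2)*13 = 39403/2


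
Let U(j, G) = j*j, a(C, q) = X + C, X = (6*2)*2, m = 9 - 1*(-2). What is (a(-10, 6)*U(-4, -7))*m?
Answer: 2464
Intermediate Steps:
m = 11 (m = 9 + 2 = 11)
X = 24 (X = 12*2 = 24)
a(C, q) = 24 + C
U(j, G) = j²
(a(-10, 6)*U(-4, -7))*m = ((24 - 10)*(-4)²)*11 = (14*16)*11 = 224*11 = 2464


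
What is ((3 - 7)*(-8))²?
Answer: 1024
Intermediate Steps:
((3 - 7)*(-8))² = (-4*(-8))² = 32² = 1024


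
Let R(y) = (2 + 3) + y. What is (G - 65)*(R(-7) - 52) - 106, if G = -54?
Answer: 6320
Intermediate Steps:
R(y) = 5 + y
(G - 65)*(R(-7) - 52) - 106 = (-54 - 65)*((5 - 7) - 52) - 106 = -119*(-2 - 52) - 106 = -119*(-54) - 106 = 6426 - 106 = 6320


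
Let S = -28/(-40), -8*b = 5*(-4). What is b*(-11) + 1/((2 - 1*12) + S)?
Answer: -5135/186 ≈ -27.608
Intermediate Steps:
b = 5/2 (b = -5*(-4)/8 = -⅛*(-20) = 5/2 ≈ 2.5000)
S = 7/10 (S = -28*(-1/40) = 7/10 ≈ 0.70000)
b*(-11) + 1/((2 - 1*12) + S) = (5/2)*(-11) + 1/((2 - 1*12) + 7/10) = -55/2 + 1/((2 - 12) + 7/10) = -55/2 + 1/(-10 + 7/10) = -55/2 + 1/(-93/10) = -55/2 - 10/93 = -5135/186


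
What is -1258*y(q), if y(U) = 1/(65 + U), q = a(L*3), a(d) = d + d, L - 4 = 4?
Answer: -1258/113 ≈ -11.133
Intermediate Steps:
L = 8 (L = 4 + 4 = 8)
a(d) = 2*d
q = 48 (q = 2*(8*3) = 2*24 = 48)
-1258*y(q) = -1258/(65 + 48) = -1258/113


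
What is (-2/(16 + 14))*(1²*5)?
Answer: -⅓ ≈ -0.33333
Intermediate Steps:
(-2/(16 + 14))*(1²*5) = (-2/30)*(1*5) = ((1/30)*(-2))*5 = -1/15*5 = -⅓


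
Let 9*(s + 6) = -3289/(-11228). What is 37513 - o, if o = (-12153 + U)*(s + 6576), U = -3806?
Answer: 10599209115587/101052 ≈ 1.0489e+8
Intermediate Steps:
s = -603023/101052 (s = -6 + (-3289/(-11228))/9 = -6 + (-3289*(-1/11228))/9 = -6 + (1/9)*(3289/11228) = -6 + 3289/101052 = -603023/101052 ≈ -5.9675)
o = -10595418351911/101052 (o = (-12153 - 3806)*(-603023/101052 + 6576) = -15959*663914929/101052 = -10595418351911/101052 ≈ -1.0485e+8)
37513 - o = 37513 - 1*(-10595418351911/101052) = 37513 + 10595418351911/101052 = 10599209115587/101052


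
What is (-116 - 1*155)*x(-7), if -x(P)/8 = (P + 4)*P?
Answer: 45528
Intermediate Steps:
x(P) = -8*P*(4 + P) (x(P) = -8*(P + 4)*P = -8*(4 + P)*P = -8*P*(4 + P))
(-116 - 1*155)*x(-7) = (-116 - 1*155)*(-8*(-7)*(4 - 7)) = (-116 - 155)*(-8*(-7)*(-3)) = -271*(-168) = 45528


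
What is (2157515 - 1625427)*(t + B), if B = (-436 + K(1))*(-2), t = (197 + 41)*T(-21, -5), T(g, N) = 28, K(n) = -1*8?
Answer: 4018328576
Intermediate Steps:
K(n) = -8
t = 6664 (t = (197 + 41)*28 = 238*28 = 6664)
B = 888 (B = (-436 - 8)*(-2) = -444*(-2) = 888)
(2157515 - 1625427)*(t + B) = (2157515 - 1625427)*(6664 + 888) = 532088*7552 = 4018328576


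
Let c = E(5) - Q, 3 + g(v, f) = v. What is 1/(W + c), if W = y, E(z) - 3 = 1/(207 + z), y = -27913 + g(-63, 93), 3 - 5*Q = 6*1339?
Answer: -1060/27951983 ≈ -3.7922e-5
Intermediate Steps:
Q = -8031/5 (Q = ⅗ - 6*1339/5 = ⅗ - ⅕*8034 = ⅗ - 8034/5 = -8031/5 ≈ -1606.2)
g(v, f) = -3 + v
y = -27979 (y = -27913 + (-3 - 63) = -27913 - 66 = -27979)
E(z) = 3 + 1/(207 + z)
c = 1705757/1060 (c = (622 + 3*5)/(207 + 5) - 1*(-8031/5) = (622 + 15)/212 + 8031/5 = (1/212)*637 + 8031/5 = 637/212 + 8031/5 = 1705757/1060 ≈ 1609.2)
W = -27979
1/(W + c) = 1/(-27979 + 1705757/1060) = 1/(-27951983/1060) = -1060/27951983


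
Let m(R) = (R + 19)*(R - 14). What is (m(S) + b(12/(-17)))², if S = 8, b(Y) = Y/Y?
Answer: 25921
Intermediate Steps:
b(Y) = 1
m(R) = (-14 + R)*(19 + R) (m(R) = (19 + R)*(-14 + R) = (-14 + R)*(19 + R))
(m(S) + b(12/(-17)))² = ((-266 + 8² + 5*8) + 1)² = ((-266 + 64 + 40) + 1)² = (-162 + 1)² = (-161)² = 25921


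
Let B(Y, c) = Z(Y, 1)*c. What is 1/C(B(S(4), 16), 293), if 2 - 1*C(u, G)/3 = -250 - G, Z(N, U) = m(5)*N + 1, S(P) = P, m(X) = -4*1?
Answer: 1/1635 ≈ 0.00061162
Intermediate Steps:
m(X) = -4
Z(N, U) = 1 - 4*N (Z(N, U) = -4*N + 1 = 1 - 4*N)
B(Y, c) = c*(1 - 4*Y) (B(Y, c) = (1 - 4*Y)*c = c*(1 - 4*Y))
C(u, G) = 756 + 3*G (C(u, G) = 6 - 3*(-250 - G) = 6 + (750 + 3*G) = 756 + 3*G)
1/C(B(S(4), 16), 293) = 1/(756 + 3*293) = 1/(756 + 879) = 1/1635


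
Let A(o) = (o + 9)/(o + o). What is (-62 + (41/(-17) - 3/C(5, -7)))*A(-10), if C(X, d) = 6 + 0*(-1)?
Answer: -2207/680 ≈ -3.2456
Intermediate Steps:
C(X, d) = 6 (C(X, d) = 6 + 0 = 6)
A(o) = (9 + o)/(2*o) (A(o) = (9 + o)/((2*o)) = (9 + o)*(1/(2*o)) = (9 + o)/(2*o))
(-62 + (41/(-17) - 3/C(5, -7)))*A(-10) = (-62 + (41/(-17) - 3/6))*((½)*(9 - 10)/(-10)) = (-62 + (41*(-1/17) - 3*⅙))*((½)*(-⅒)*(-1)) = (-62 + (-41/17 - ½))*(1/20) = (-62 - 99/34)*(1/20) = -2207/34*1/20 = -2207/680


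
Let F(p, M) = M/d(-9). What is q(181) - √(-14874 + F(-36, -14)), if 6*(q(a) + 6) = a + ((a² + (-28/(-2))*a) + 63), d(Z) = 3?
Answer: 35503/6 - 2*I*√33477/3 ≈ 5917.2 - 121.98*I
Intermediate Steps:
F(p, M) = M/3
q(a) = 9/2 + a²/6 + 5*a/2 (q(a) = -6 + (a + ((a² + (-28/(-2))*a) + 63))/6 = -6 + (a + ((a² + (-28*(-½))*a) + 63))/6 = -6 + (a + ((a² + 14*a) + 63))/6 = -6 + (a + (63 + a² + 14*a))/6 = -6 + (63 + a² + 15*a)/6 = -6 + (21/2 + a²/6 + 5*a/2) = 9/2 + a²/6 + 5*a/2)
q(181) - √(-14874 + F(-36, -14)) = (9/2 + (⅙)*181² + (5/2)*181) - √(-14874 + (⅓)*(-14)) = (9/2 + (⅙)*32761 + 905/2) - √(-14874 - 14/3) = (9/2 + 32761/6 + 905/2) - √(-44636/3) = 35503/6 - 2*I*√33477/3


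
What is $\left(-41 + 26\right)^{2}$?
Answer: $225$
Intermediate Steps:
$\left(-41 + 26\right)^{2} = \left(-15\right)^{2} = 225$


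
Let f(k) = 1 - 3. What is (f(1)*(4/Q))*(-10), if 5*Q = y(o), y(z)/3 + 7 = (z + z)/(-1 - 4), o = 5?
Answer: -400/27 ≈ -14.815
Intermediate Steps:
y(z) = -21 - 6*z/5 (y(z) = -21 + 3*((z + z)/(-1 - 4)) = -21 + 3*((2*z)/(-5)) = -21 + 3*(-2*z/5) = -21 - 6*z/5)
Q = -27/5 (Q = (-21 - 6/5*5)/5 = (-21 - 6)/5 = (1/5)*(-27) = -27/5 ≈ -5.4000)
f(k) = -2
(f(1)*(4/Q))*(-10) = -8/(-27/5)*(-10) = -8*(-5)/27*(-10) = -2*(-20/27)*(-10) = (40/27)*(-10) = -400/27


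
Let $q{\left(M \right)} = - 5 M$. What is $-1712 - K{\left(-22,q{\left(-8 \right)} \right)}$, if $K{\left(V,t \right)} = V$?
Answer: $-1690$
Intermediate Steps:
$-1712 - K{\left(-22,q{\left(-8 \right)} \right)} = -1712 - -22 = -1712 + 22 = -1690$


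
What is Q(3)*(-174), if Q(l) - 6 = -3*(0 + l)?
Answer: 522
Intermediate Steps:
Q(l) = 6 - 3*l (Q(l) = 6 - 3*(0 + l) = 6 - 3*l)
Q(3)*(-174) = (6 - 3*3)*(-174) = (6 - 9)*(-174) = -3*(-174) = 522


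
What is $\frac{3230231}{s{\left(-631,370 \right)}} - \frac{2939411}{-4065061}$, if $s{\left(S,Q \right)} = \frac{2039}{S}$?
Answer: $- \frac{8285709309827392}{8288659379} \approx -9.9964 \cdot 10^{5}$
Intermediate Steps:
$\frac{3230231}{s{\left(-631,370 \right)}} - \frac{2939411}{-4065061} = \frac{3230231}{2039 \frac{1}{-631}} - \frac{2939411}{-4065061} = \frac{3230231}{2039 \left(- \frac{1}{631}\right)} - - \frac{2939411}{4065061} = \frac{3230231}{- \frac{2039}{631}} + \frac{2939411}{4065061} = 3230231 \left(- \frac{631}{2039}\right) + \frac{2939411}{4065061} = - \frac{2038275761}{2039} + \frac{2939411}{4065061} = - \frac{8285709309827392}{8288659379}$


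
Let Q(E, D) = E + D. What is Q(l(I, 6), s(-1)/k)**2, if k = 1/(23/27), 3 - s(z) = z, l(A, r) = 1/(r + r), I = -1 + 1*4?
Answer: 142129/11664 ≈ 12.185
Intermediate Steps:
I = 3 (I = -1 + 4 = 3)
l(A, r) = 1/(2*r)
s(z) = 3 - z
k = 27/23 (k = 1/(23*(1/27)) = 1/(23/27) = 27/23 ≈ 1.1739)
Q(E, D) = D + E
Q(l(I, 6), s(-1)/k)**2 = ((3 - 1*(-1))/(27/23) + (1/2)/6)**2 = ((3 + 1)*(23/27) + (1/2)*(1/6))**2 = (4*(23/27) + 1/12)**2 = (92/27 + 1/12)**2 = (377/108)**2 = 142129/11664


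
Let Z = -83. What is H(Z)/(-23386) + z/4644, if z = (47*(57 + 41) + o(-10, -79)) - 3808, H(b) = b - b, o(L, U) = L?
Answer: 197/1161 ≈ 0.16968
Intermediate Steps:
H(b) = 0
z = 788 (z = (47*(57 + 41) - 10) - 3808 = (47*98 - 10) - 3808 = (4606 - 10) - 3808 = 4596 - 3808 = 788)
H(Z)/(-23386) + z/4644 = 0/(-23386) + 788/4644 = 0*(-1/23386) + 788*(1/4644) = 0 + 197/1161 = 197/1161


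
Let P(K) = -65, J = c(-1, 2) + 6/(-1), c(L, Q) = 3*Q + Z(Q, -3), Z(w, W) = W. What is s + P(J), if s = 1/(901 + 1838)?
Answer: -178034/2739 ≈ -65.000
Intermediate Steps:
c(L, Q) = -3 + 3*Q (c(L, Q) = 3*Q - 3 = -3 + 3*Q)
s = 1/2739 ≈ 0.00036510
J = -3 (J = (-3 + 3*2) + 6/(-1) = (-3 + 6) + 6*(-1) = 3 - 6 = -3)
s + P(J) = 1/2739 - 65 = -178034/2739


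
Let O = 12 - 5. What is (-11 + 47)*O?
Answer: 252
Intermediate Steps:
O = 7
(-11 + 47)*O = (-11 + 47)*7 = 36*7 = 252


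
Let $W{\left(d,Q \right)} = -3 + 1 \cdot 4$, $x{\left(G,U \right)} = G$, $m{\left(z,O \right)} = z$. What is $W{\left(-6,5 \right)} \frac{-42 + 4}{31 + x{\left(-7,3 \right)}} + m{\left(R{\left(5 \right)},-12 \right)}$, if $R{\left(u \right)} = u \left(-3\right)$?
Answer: $- \frac{199}{12} \approx -16.583$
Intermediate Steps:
$R{\left(u \right)} = - 3 u$
$W{\left(d,Q \right)} = 1$ ($W{\left(d,Q \right)} = -3 + 4 = 1$)
$W{\left(-6,5 \right)} \frac{-42 + 4}{31 + x{\left(-7,3 \right)}} + m{\left(R{\left(5 \right)},-12 \right)} = 1 \frac{-42 + 4}{31 - 7} - 15 = 1 \left(- \frac{38}{24}\right) - 15 = 1 \left(\left(-38\right) \frac{1}{24}\right) - 15 = 1 \left(- \frac{19}{12}\right) - 15 = - \frac{19}{12} - 15 = - \frac{199}{12}$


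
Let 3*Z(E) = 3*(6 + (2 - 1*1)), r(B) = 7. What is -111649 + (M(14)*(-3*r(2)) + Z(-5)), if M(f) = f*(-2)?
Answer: -111054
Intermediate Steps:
Z(E) = 7 (Z(E) = (3*(6 + (2 - 1*1)))/3 = (3*(6 + (2 - 1)))/3 = (3*(6 + 1))/3 = (3*7)/3 = (⅓)*21 = 7)
M(f) = -2*f
-111649 + (M(14)*(-3*r(2)) + Z(-5)) = -111649 + ((-2*14)*(-3*7) + 7) = -111649 + (-28*(-21) + 7) = -111649 + (588 + 7) = -111649 + 595 = -111054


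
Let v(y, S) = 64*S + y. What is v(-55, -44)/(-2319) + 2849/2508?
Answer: 418403/176244 ≈ 2.3740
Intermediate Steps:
v(y, S) = y + 64*S
v(-55, -44)/(-2319) + 2849/2508 = (-55 + 64*(-44))/(-2319) + 2849/2508 = (-55 - 2816)*(-1/2319) + 2849*(1/2508) = -2871*(-1/2319) + 259/228 = 957/773 + 259/228 = 418403/176244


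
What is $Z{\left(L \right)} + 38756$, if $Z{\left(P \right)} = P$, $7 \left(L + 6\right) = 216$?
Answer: $\frac{271466}{7} \approx 38781.0$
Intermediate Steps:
$L = \frac{174}{7}$ ($L = -6 + \frac{1}{7} \cdot 216 = -6 + \frac{216}{7} = \frac{174}{7} \approx 24.857$)
$Z{\left(L \right)} + 38756 = \frac{174}{7} + 38756 = \frac{271466}{7}$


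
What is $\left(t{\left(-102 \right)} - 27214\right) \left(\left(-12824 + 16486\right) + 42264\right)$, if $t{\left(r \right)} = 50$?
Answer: $-1247533864$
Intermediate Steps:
$\left(t{\left(-102 \right)} - 27214\right) \left(\left(-12824 + 16486\right) + 42264\right) = \left(50 - 27214\right) \left(\left(-12824 + 16486\right) + 42264\right) = - 27164 \left(3662 + 42264\right) = \left(-27164\right) 45926 = -1247533864$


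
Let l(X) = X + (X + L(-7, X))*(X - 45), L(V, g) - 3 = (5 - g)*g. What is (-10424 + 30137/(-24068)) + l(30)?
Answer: 8658411/24068 ≈ 359.75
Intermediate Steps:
L(V, g) = 3 + g*(5 - g) (L(V, g) = 3 + (5 - g)*g = 3 + g*(5 - g))
l(X) = X + (-45 + X)*(3 - X² + 6*X) (l(X) = X + (X + (3 - X² + 5*X))*(X - 45) = X + (3 - X² + 6*X)*(-45 + X) = X + (-45 + X)*(3 - X² + 6*X))
(-10424 + 30137/(-24068)) + l(30) = (-10424 + 30137/(-24068)) + (-135 - 1*30³ - 266*30 + 51*30²) = (-10424 + 30137*(-1/24068)) + (-135 - 1*27000 - 7980 + 51*900) = (-10424 - 30137/24068) + (-135 - 27000 - 7980 + 45900) = -250914969/24068 + 10785 = 8658411/24068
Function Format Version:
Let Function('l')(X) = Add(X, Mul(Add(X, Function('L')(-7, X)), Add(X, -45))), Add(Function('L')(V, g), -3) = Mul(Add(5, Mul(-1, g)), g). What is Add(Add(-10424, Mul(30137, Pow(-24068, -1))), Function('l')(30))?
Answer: Rational(8658411, 24068) ≈ 359.75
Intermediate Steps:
Function('L')(V, g) = Add(3, Mul(g, Add(5, Mul(-1, g)))) (Function('L')(V, g) = Add(3, Mul(Add(5, Mul(-1, g)), g)) = Add(3, Mul(g, Add(5, Mul(-1, g)))))
Function('l')(X) = Add(X, Mul(Add(-45, X), Add(3, Mul(-1, Pow(X, 2)), Mul(6, X)))) (Function('l')(X) = Add(X, Mul(Add(X, Add(3, Mul(-1, Pow(X, 2)), Mul(5, X))), Add(X, -45))) = Add(X, Mul(Add(3, Mul(-1, Pow(X, 2)), Mul(6, X)), Add(-45, X))) = Add(X, Mul(Add(-45, X), Add(3, Mul(-1, Pow(X, 2)), Mul(6, X)))))
Add(Add(-10424, Mul(30137, Pow(-24068, -1))), Function('l')(30)) = Add(Add(-10424, Mul(30137, Pow(-24068, -1))), Add(-135, Mul(-1, Pow(30, 3)), Mul(-266, 30), Mul(51, Pow(30, 2)))) = Add(Add(-10424, Mul(30137, Rational(-1, 24068))), Add(-135, Mul(-1, 27000), -7980, Mul(51, 900))) = Add(Add(-10424, Rational(-30137, 24068)), Add(-135, -27000, -7980, 45900)) = Add(Rational(-250914969, 24068), 10785) = Rational(8658411, 24068)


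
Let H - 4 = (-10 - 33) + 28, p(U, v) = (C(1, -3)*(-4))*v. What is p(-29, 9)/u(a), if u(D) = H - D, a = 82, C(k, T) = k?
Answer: 12/31 ≈ 0.38710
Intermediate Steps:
p(U, v) = -4*v (p(U, v) = (1*(-4))*v = -4*v)
H = -11 (H = 4 + ((-10 - 33) + 28) = 4 + (-43 + 28) = 4 - 15 = -11)
u(D) = -11 - D
p(-29, 9)/u(a) = (-4*9)/(-11 - 1*82) = -36/(-11 - 82) = -36/(-93) = -36*(-1/93) = 12/31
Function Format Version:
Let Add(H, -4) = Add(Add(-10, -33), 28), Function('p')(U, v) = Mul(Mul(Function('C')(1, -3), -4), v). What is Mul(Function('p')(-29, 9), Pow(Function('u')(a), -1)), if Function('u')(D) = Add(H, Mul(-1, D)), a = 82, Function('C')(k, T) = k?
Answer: Rational(12, 31) ≈ 0.38710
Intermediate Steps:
Function('p')(U, v) = Mul(-4, v) (Function('p')(U, v) = Mul(Mul(1, -4), v) = Mul(-4, v))
H = -11 (H = Add(4, Add(Add(-10, -33), 28)) = Add(4, Add(-43, 28)) = Add(4, -15) = -11)
Function('u')(D) = Add(-11, Mul(-1, D))
Mul(Function('p')(-29, 9), Pow(Function('u')(a), -1)) = Mul(Mul(-4, 9), Pow(Add(-11, Mul(-1, 82)), -1)) = Mul(-36, Pow(Add(-11, -82), -1)) = Mul(-36, Pow(-93, -1)) = Mul(-36, Rational(-1, 93)) = Rational(12, 31)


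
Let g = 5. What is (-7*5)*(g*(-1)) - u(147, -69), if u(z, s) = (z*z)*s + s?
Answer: 1491265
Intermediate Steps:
u(z, s) = s + s*z**2 (u(z, s) = z**2*s + s = s*z**2 + s = s + s*z**2)
(-7*5)*(g*(-1)) - u(147, -69) = (-7*5)*(5*(-1)) - (-69)*(1 + 147**2) = -35*(-5) - (-69)*(1 + 21609) = 175 - (-69)*21610 = 175 - 1*(-1491090) = 175 + 1491090 = 1491265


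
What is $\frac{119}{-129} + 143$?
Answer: $\frac{18328}{129} \approx 142.08$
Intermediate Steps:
$\frac{119}{-129} + 143 = 119 \left(- \frac{1}{129}\right) + 143 = - \frac{119}{129} + 143 = \frac{18328}{129}$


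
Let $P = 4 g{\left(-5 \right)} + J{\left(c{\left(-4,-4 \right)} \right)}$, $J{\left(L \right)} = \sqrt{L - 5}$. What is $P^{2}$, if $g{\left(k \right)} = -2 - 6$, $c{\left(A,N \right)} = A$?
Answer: $1015 - 192 i \approx 1015.0 - 192.0 i$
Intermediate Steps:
$J{\left(L \right)} = \sqrt{-5 + L}$
$g{\left(k \right)} = -8$ ($g{\left(k \right)} = -2 - 6 = -8$)
$P = -32 + 3 i$ ($P = 4 \left(-8\right) + \sqrt{-5 - 4} = -32 + \sqrt{-9} = -32 + 3 i \approx -32.0 + 3.0 i$)
$P^{2} = \left(-32 + 3 i\right)^{2}$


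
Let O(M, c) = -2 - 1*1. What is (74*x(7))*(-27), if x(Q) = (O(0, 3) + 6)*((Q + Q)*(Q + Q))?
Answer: -1174824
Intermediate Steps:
O(M, c) = -3 (O(M, c) = -2 - 1 = -3)
x(Q) = 12*Q**2 (x(Q) = (-3 + 6)*((Q + Q)*(Q + Q)) = 3*((2*Q)*(2*Q)) = 3*(4*Q**2) = 12*Q**2)
(74*x(7))*(-27) = (74*(12*7**2))*(-27) = (74*(12*49))*(-27) = (74*588)*(-27) = 43512*(-27) = -1174824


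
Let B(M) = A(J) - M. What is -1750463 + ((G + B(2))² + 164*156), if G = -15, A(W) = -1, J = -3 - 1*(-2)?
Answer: -1724555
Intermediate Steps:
J = -1 (J = -3 + 2 = -1)
B(M) = -1 - M
-1750463 + ((G + B(2))² + 164*156) = -1750463 + ((-15 + (-1 - 1*2))² + 164*156) = -1750463 + ((-15 + (-1 - 2))² + 25584) = -1750463 + ((-15 - 3)² + 25584) = -1750463 + ((-18)² + 25584) = -1750463 + (324 + 25584) = -1750463 + 25908 = -1724555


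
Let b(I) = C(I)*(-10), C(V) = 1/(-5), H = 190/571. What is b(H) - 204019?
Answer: -204017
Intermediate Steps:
H = 190/571 (H = 190*(1/571) = 190/571 ≈ 0.33275)
C(V) = -1/5
b(I) = 2 (b(I) = -1/5*(-10) = 2)
b(H) - 204019 = 2 - 204019 = -204017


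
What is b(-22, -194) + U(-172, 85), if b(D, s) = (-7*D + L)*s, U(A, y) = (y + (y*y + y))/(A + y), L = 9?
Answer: -31707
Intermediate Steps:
U(A, y) = (y² + 2*y)/(A + y) (U(A, y) = (y + (y² + y))/(A + y) = (y + (y + y²))/(A + y) = (y² + 2*y)/(A + y))
b(D, s) = s*(9 - 7*D) (b(D, s) = (-7*D + 9)*s = (9 - 7*D)*s = s*(9 - 7*D))
b(-22, -194) + U(-172, 85) = -194*(9 - 7*(-22)) + 85*(2 + 85)/(-172 + 85) = -194*(9 + 154) + 85*87/(-87) = -194*163 + 85*(-1/87)*87 = -31622 - 85 = -31707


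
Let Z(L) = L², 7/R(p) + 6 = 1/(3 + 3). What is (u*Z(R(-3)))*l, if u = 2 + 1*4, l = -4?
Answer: -864/25 ≈ -34.560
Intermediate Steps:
R(p) = -6/5 (R(p) = 7/(-6 + 1/(3 + 3)) = 7/(-6 + 1/6) = 7/(-6 + ⅙) = 7/(-35/6) = 7*(-6/35) = -6/5)
u = 6 (u = 2 + 4 = 6)
(u*Z(R(-3)))*l = (6*(-6/5)²)*(-4) = (6*(36/25))*(-4) = (216/25)*(-4) = -864/25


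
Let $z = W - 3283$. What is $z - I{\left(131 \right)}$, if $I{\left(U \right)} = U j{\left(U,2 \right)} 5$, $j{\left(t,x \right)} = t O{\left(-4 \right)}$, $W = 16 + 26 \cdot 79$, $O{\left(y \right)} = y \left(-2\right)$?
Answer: $-687653$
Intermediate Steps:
$O{\left(y \right)} = - 2 y$
$W = 2070$ ($W = 16 + 2054 = 2070$)
$j{\left(t,x \right)} = 8 t$ ($j{\left(t,x \right)} = t \left(\left(-2\right) \left(-4\right)\right) = t 8 = 8 t$)
$I{\left(U \right)} = 40 U^{2}$ ($I{\left(U \right)} = U 8 U 5 = 8 U^{2} \cdot 5 = 40 U^{2}$)
$z = -1213$ ($z = 2070 - 3283 = -1213$)
$z - I{\left(131 \right)} = -1213 - 40 \cdot 131^{2} = -1213 - 40 \cdot 17161 = -1213 - 686440 = -687653$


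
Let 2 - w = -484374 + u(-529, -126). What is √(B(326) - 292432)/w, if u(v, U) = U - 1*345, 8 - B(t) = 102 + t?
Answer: 2*I*√73213/484847 ≈ 0.0011161*I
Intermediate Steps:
B(t) = -94 - t (B(t) = 8 - (102 + t) = 8 + (-102 - t) = -94 - t)
u(v, U) = -345 + U (u(v, U) = U - 345 = -345 + U)
w = 484847 (w = 2 - (-484374 + (-345 - 126)) = 2 - (-484374 - 471) = 2 - 1*(-484845) = 2 + 484845 = 484847)
√(B(326) - 292432)/w = √((-94 - 1*326) - 292432)/484847 = √((-94 - 326) - 292432)*(1/484847) = √(-420 - 292432)*(1/484847) = √(-292852)*(1/484847) = (2*I*√73213)*(1/484847) = 2*I*√73213/484847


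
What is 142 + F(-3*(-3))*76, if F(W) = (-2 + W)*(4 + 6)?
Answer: 5462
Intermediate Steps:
F(W) = -20 + 10*W (F(W) = (-2 + W)*10 = -20 + 10*W)
142 + F(-3*(-3))*76 = 142 + (-20 + 10*(-3*(-3)))*76 = 142 + (-20 + 10*9)*76 = 142 + (-20 + 90)*76 = 142 + 70*76 = 142 + 5320 = 5462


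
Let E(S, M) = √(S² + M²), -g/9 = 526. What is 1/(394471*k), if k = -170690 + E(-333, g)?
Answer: -34138/2296811693683661 - 9*√278045/11484058468418305 ≈ -1.5276e-11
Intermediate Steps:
g = -4734 (g = -9*526 = -4734)
E(S, M) = √(M² + S²)
k = -170690 + 9*√278045 (k = -170690 + √((-4734)² + (-333)²) = -170690 + √(22410756 + 110889) = -170690 + √22521645 = -170690 + 9*√278045 ≈ -1.6594e+5)
1/(394471*k) = 1/(394471*(-170690 + 9*√278045))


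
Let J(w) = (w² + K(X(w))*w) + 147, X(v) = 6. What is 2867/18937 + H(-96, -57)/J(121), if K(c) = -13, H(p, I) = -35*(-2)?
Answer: 7842599/50050491 ≈ 0.15669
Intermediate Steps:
H(p, I) = 70
J(w) = 147 + w² - 13*w (J(w) = (w² - 13*w) + 147 = 147 + w² - 13*w)
2867/18937 + H(-96, -57)/J(121) = 2867/18937 + 70/(147 + 121² - 13*121) = 2867*(1/18937) + 70/(147 + 14641 - 1573) = 2867/18937 + 70/13215 = 2867/18937 + 70*(1/13215) = 2867/18937 + 14/2643 = 7842599/50050491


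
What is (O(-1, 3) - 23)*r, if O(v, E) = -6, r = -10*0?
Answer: 0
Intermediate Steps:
r = 0
(O(-1, 3) - 23)*r = (-6 - 23)*0 = -29*0 = 0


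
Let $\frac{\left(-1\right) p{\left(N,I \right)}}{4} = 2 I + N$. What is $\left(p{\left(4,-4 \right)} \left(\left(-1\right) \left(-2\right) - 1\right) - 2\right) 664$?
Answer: $9296$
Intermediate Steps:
$p{\left(N,I \right)} = - 8 I - 4 N$ ($p{\left(N,I \right)} = - 4 \left(2 I + N\right) = - 4 \left(N + 2 I\right) = - 8 I - 4 N$)
$\left(p{\left(4,-4 \right)} \left(\left(-1\right) \left(-2\right) - 1\right) - 2\right) 664 = \left(\left(\left(-8\right) \left(-4\right) - 16\right) \left(\left(-1\right) \left(-2\right) - 1\right) - 2\right) 664 = \left(\left(32 - 16\right) \left(2 - 1\right) - 2\right) 664 = \left(16 \cdot 1 - 2\right) 664 = \left(16 - 2\right) 664 = 14 \cdot 664 = 9296$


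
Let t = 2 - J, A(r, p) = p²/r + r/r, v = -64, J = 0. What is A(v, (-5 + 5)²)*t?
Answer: 2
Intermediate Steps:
A(r, p) = 1 + p²/r (A(r, p) = p²/r + 1 = 1 + p²/r)
t = 2 (t = 2 - 1*0 = 2 + 0 = 2)
A(v, (-5 + 5)²)*t = ((-64 + ((-5 + 5)²)²)/(-64))*2 = -(-64 + (0²)²)/64*2 = -(-64 + 0²)/64*2 = -(-64 + 0)/64*2 = -1/64*(-64)*2 = 1*2 = 2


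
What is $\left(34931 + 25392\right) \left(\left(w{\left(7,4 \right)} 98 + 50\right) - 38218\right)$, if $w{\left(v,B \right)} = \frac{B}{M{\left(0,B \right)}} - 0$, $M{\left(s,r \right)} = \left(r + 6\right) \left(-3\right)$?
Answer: $- \frac{34547947268}{15} \approx -2.3032 \cdot 10^{9}$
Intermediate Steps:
$M{\left(s,r \right)} = -18 - 3 r$ ($M{\left(s,r \right)} = \left(6 + r\right) \left(-3\right) = -18 - 3 r$)
$w{\left(v,B \right)} = \frac{B}{-18 - 3 B}$ ($w{\left(v,B \right)} = \frac{B}{-18 - 3 B} - 0 = \frac{B}{-18 - 3 B} + 0 = \frac{B}{-18 - 3 B}$)
$\left(34931 + 25392\right) \left(\left(w{\left(7,4 \right)} 98 + 50\right) - 38218\right) = \left(34931 + 25392\right) \left(\left(\left(-1\right) 4 \frac{1}{18 + 3 \cdot 4} \cdot 98 + 50\right) - 38218\right) = 60323 \left(\left(\left(-1\right) 4 \frac{1}{18 + 12} \cdot 98 + 50\right) - 38218\right) = 60323 \left(\left(\left(-1\right) 4 \cdot \frac{1}{30} \cdot 98 + 50\right) - 38218\right) = 60323 \left(\left(\left(- \frac{2}{15}\right) 98 + 50\right) - 38218\right) = 60323 \left(\left(- \frac{196}{15} + 50\right) - 38218\right) = 60323 \left(\frac{554}{15} - 38218\right) = 60323 \left(- \frac{572716}{15}\right) = - \frac{34547947268}{15}$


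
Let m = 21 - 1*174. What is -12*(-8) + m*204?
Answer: -31116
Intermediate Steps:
m = -153 (m = 21 - 174 = -153)
-12*(-8) + m*204 = -12*(-8) - 153*204 = 96 - 31212 = -31116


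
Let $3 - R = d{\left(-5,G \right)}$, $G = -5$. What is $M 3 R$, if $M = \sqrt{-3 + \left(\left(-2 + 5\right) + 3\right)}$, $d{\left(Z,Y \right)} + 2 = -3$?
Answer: $24 \sqrt{3} \approx 41.569$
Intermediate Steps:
$d{\left(Z,Y \right)} = -5$ ($d{\left(Z,Y \right)} = -2 - 3 = -5$)
$R = 8$ ($R = 3 - -5 = 3 + 5 = 8$)
$M = \sqrt{3}$ ($M = \sqrt{-3 + \left(3 + 3\right)} = \sqrt{-3 + 6} = \sqrt{3} \approx 1.732$)
$M 3 R = \sqrt{3} \cdot 3 \cdot 8 = 3 \sqrt{3} \cdot 8 = 24 \sqrt{3}$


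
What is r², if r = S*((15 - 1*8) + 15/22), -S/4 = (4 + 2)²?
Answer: 148060224/121 ≈ 1.2236e+6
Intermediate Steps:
S = -144 (S = -4*(4 + 2)² = -4*6² = -4*36 = -144)
r = -12168/11 (r = -144*((15 - 1*8) + 15/22) = -144*((15 - 8) + 15*(1/22)) = -144*(7 + 15/22) = -144*169/22 = -12168/11 ≈ -1106.2)
r² = (-12168/11)² = 148060224/121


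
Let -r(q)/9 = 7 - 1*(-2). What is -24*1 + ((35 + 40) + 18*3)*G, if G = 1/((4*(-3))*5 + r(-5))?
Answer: -1171/47 ≈ -24.915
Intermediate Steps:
r(q) = -81 (r(q) = -9*(7 - 1*(-2)) = -9*(7 + 2) = -9*9 = -81)
G = -1/141 (G = 1/((4*(-3))*5 - 81) = 1/(-12*5 - 81) = 1/(-60 - 81) = 1/(-141) = -1/141 ≈ -0.0070922)
-24*1 + ((35 + 40) + 18*3)*G = -24*1 + ((35 + 40) + 18*3)*(-1/141) = -24 + (75 + 54)*(-1/141) = -24 + 129*(-1/141) = -24 - 43/47 = -1171/47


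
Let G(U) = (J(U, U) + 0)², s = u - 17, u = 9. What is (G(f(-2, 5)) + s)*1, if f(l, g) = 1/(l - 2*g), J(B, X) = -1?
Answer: -7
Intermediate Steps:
s = -8 (s = 9 - 17 = -8)
G(U) = 1 (G(U) = (-1 + 0)² = (-1)² = 1)
(G(f(-2, 5)) + s)*1 = (1 - 8)*1 = -7*1 = -7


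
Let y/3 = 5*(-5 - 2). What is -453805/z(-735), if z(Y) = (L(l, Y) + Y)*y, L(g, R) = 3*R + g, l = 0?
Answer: -90761/61740 ≈ -1.4701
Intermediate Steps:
y = -105 (y = 3*(5*(-5 - 2)) = 3*(5*(-7)) = 3*(-35) = -105)
L(g, R) = g + 3*R
z(Y) = -420*Y (z(Y) = ((0 + 3*Y) + Y)*(-105) = (3*Y + Y)*(-105) = (4*Y)*(-105) = -420*Y)
-453805/z(-735) = -453805/((-420*(-735))) = -453805/308700 = -453805*1/308700 = -90761/61740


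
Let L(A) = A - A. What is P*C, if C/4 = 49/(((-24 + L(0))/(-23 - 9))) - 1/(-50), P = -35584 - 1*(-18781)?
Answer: -109813206/25 ≈ -4.3925e+6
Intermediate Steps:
L(A) = 0
P = -16803 (P = -35584 + 18781 = -16803)
C = 19606/75 (C = 4*(49/(((-24 + 0)/(-23 - 9))) - 1/(-50)) = 4*(49/((-24/(-32))) - 1*(-1/50)) = 4*(49/((-24*(-1/32))) + 1/50) = 4*(49/(¾) + 1/50) = 4*(49*(4/3) + 1/50) = 4*(196/3 + 1/50) = 4*(9803/150) = 19606/75 ≈ 261.41)
P*C = -16803*19606/75 = -109813206/25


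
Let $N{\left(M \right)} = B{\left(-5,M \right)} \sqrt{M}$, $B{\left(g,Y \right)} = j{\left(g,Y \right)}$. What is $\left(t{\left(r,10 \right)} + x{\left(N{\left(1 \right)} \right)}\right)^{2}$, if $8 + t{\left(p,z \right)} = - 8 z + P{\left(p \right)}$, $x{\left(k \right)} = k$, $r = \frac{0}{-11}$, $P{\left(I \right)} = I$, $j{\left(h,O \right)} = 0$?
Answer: $7744$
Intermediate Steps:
$B{\left(g,Y \right)} = 0$
$N{\left(M \right)} = 0$ ($N{\left(M \right)} = 0 \sqrt{M} = 0$)
$r = 0$ ($r = 0 \left(- \frac{1}{11}\right) = 0$)
$t{\left(p,z \right)} = -8 + p - 8 z$ ($t{\left(p,z \right)} = -8 + \left(- 8 z + p\right) = -8 + \left(p - 8 z\right) = -8 + p - 8 z$)
$\left(t{\left(r,10 \right)} + x{\left(N{\left(1 \right)} \right)}\right)^{2} = \left(\left(-8 + 0 - 80\right) + 0\right)^{2} = \left(-88 + 0\right)^{2} = \left(-88\right)^{2} = 7744$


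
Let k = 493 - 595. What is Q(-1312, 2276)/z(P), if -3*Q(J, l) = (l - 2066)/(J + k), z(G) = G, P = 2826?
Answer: 5/285426 ≈ 1.7518e-5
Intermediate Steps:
k = -102
Q(J, l) = -(-2066 + l)/(3*(-102 + J)) (Q(J, l) = -(l - 2066)/(3*(J - 102)) = -(-2066 + l)/(3*(-102 + J)))
Q(-1312, 2276)/z(P) = ((2066 - 1*2276)/(3*(-102 - 1312)))/2826 = ((⅓)*(2066 - 2276)/(-1414))*(1/2826) = ((⅓)*(-1/1414)*(-210))*(1/2826) = (5/101)*(1/2826) = 5/285426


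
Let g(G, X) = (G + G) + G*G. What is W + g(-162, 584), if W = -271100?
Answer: -245180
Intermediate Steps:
g(G, X) = G**2 + 2*G (g(G, X) = 2*G + G**2 = G**2 + 2*G)
W + g(-162, 584) = -271100 - 162*(2 - 162) = -271100 - 162*(-160) = -271100 + 25920 = -245180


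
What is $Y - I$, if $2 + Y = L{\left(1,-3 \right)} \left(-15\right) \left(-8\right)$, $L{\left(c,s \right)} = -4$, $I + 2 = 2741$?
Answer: $-3221$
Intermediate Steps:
$I = 2739$ ($I = -2 + 2741 = 2739$)
$Y = -482$ ($Y = -2 + \left(-4\right) \left(-15\right) \left(-8\right) = -2 + 60 \left(-8\right) = -2 - 480 = -482$)
$Y - I = -482 - 2739 = -3221$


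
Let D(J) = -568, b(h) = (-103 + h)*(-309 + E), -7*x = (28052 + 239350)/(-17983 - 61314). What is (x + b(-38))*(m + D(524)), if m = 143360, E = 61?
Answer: 2771631255848208/555079 ≈ 4.9932e+9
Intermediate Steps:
x = 267402/555079 (x = -(28052 + 239350)/(7*(-17983 - 61314)) = -267402/(7*(-79297)) = -267402*(-1)/(7*79297) = -⅐*(-267402/79297) = 267402/555079 ≈ 0.48174)
b(h) = 25544 - 248*h (b(h) = (-103 + h)*(-309 + 61) = (-103 + h)*(-248) = 25544 - 248*h)
(x + b(-38))*(m + D(524)) = (267402/555079 + (25544 - 248*(-38)))*(143360 - 568) = (267402/555079 + (25544 + 9424))*142792 = (267402/555079 + 34968)*142792 = (19410269874/555079)*142792 = 2771631255848208/555079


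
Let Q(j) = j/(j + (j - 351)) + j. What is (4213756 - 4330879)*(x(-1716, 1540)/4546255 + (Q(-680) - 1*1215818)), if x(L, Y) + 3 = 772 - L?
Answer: 31665707950184253759/222246923 ≈ 1.4248e+11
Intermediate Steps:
x(L, Y) = 769 - L (x(L, Y) = -3 + (772 - L) = 769 - L)
Q(j) = j + j/(-351 + 2*j) (Q(j) = j/(j + (-351 + j)) + j = j/(-351 + 2*j) + j = j + j/(-351 + 2*j))
(4213756 - 4330879)*(x(-1716, 1540)/4546255 + (Q(-680) - 1*1215818)) = (4213756 - 4330879)*((769 - 1*(-1716))/4546255 + (2*(-680)*(-175 - 680)/(-351 + 2*(-680)) - 1*1215818)) = -117123*((769 + 1716)*(1/4546255) + (2*(-680)*(-855)/(-351 - 1360) - 1215818)) = -117123*(2485*(1/4546255) + (2*(-680)*(-855)/(-1711) - 1215818)) = -117123*(71/129893 + (2*(-680)*(-1/1711)*(-855) - 1215818)) = -117123*(71/129893 + (-1162800/1711 - 1215818)) = -117123*(71/129893 - 2081427398/1711) = -117123*(-270362848886933/222246923) = 31665707950184253759/222246923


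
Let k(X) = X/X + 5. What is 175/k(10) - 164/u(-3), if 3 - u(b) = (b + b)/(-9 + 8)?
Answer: 503/6 ≈ 83.833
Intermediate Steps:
u(b) = 3 + 2*b (u(b) = 3 - (b + b)/(-9 + 8) = 3 - 2*b/(-1) = 3 - 2*b*(-1) = 3 - (-2)*b = 3 + 2*b)
k(X) = 6 (k(X) = 1 + 5 = 6)
175/k(10) - 164/u(-3) = 175/6 - 164/(3 + 2*(-3)) = 175*(⅙) - 164/(3 - 6) = 175/6 - 164/(-3) = 175/6 - 164*(-⅓) = 175/6 + 164/3 = 503/6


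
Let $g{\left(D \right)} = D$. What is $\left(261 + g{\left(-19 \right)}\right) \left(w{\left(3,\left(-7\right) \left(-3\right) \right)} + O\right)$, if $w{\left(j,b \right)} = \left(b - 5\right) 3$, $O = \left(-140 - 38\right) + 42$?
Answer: $-21296$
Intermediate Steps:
$O = -136$ ($O = -178 + 42 = -136$)
$w{\left(j,b \right)} = -15 + 3 b$ ($w{\left(j,b \right)} = \left(-5 + b\right) 3 = -15 + 3 b$)
$\left(261 + g{\left(-19 \right)}\right) \left(w{\left(3,\left(-7\right) \left(-3\right) \right)} + O\right) = \left(261 - 19\right) \left(\left(-15 + 3 \left(\left(-7\right) \left(-3\right)\right)\right) - 136\right) = 242 \left(\left(-15 + 3 \cdot 21\right) - 136\right) = 242 \left(\left(-15 + 63\right) - 136\right) = 242 \left(48 - 136\right) = 242 \left(-88\right) = -21296$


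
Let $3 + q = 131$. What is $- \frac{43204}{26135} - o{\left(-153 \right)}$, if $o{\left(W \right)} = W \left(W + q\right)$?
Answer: $- \frac{100009579}{26135} \approx -3826.7$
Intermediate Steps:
$q = 128$ ($q = -3 + 131 = 128$)
$o{\left(W \right)} = W \left(128 + W\right)$ ($o{\left(W \right)} = W \left(W + 128\right) = W \left(128 + W\right)$)
$- \frac{43204}{26135} - o{\left(-153 \right)} = - \frac{43204}{26135} - - 153 \left(128 - 153\right) = \left(-43204\right) \frac{1}{26135} - \left(-153\right) \left(-25\right) = - \frac{43204}{26135} - 3825 = - \frac{100009579}{26135}$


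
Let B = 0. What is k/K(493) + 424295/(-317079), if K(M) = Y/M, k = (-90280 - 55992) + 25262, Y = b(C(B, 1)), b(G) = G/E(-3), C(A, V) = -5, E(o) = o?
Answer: -11349766496177/317079 ≈ -3.5795e+7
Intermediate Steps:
b(G) = -G/3 (b(G) = G/(-3) = G*(-1/3) = -G/3)
Y = 5/3 (Y = -1/3*(-5) = 5/3 ≈ 1.6667)
k = -121010 (k = -146272 + 25262 = -121010)
K(M) = 5/(3*M)
k/K(493) + 424295/(-317079) = -121010/((5/3)/493) + 424295/(-317079) = -121010/((5/3)*(1/493)) + 424295*(-1/317079) = -121010/5/1479 - 424295/317079 = -121010*1479/5 - 424295/317079 = -35794758 - 424295/317079 = -11349766496177/317079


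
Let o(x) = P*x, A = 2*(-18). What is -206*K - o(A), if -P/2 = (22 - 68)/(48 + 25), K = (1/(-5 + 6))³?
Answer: -11726/73 ≈ -160.63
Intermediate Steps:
K = 1 (K = (1/1)³ = 1³ = 1)
P = 92/73 (P = -2*(22 - 68)/(48 + 25) = -(-92)/73 = -2*(-46/73) = 92/73 ≈ 1.2603)
A = -36
o(x) = 92*x/73
-206*K - o(A) = -206*1 - 92*(-36)/73 = -206 - 1*(-3312/73) = -206 + 3312/73 = -11726/73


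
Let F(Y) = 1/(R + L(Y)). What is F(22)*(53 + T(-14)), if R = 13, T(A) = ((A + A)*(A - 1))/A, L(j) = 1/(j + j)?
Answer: 1012/573 ≈ 1.7661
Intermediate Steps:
L(j) = 1/(2*j)
T(A) = -2 + 2*A (T(A) = ((2*A)*(-1 + A))/A = (2*A*(-1 + A))/A = -2 + 2*A)
F(Y) = 1/(13 + 1/(2*Y))
F(22)*(53 + T(-14)) = (2*22/(1 + 26*22))*(53 + (-2 + 2*(-14))) = (2*22/(1 + 572))*(53 + (-2 - 28)) = (2*22/573)*(53 - 30) = (2*22*(1/573))*23 = (44/573)*23 = 1012/573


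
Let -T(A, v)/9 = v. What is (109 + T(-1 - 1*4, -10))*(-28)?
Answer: -5572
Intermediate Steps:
T(A, v) = -9*v
(109 + T(-1 - 1*4, -10))*(-28) = (109 - 9*(-10))*(-28) = (109 + 90)*(-28) = 199*(-28) = -5572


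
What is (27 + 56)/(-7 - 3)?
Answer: -83/10 ≈ -8.3000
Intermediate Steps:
(27 + 56)/(-7 - 3) = 83/(-10) = -⅒*83 = -83/10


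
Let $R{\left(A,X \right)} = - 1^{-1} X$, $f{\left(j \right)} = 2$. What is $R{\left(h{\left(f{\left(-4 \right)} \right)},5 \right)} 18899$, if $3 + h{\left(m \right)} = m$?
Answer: $-94495$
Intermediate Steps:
$h{\left(m \right)} = -3 + m$
$R{\left(A,X \right)} = - X$ ($R{\left(A,X \right)} = \left(-1\right) 1 X = - X$)
$R{\left(h{\left(f{\left(-4 \right)} \right)},5 \right)} 18899 = \left(-1\right) 5 \cdot 18899 = \left(-5\right) 18899 = -94495$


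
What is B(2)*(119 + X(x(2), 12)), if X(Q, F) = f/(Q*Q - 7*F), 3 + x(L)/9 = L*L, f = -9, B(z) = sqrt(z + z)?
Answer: 244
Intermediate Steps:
B(z) = sqrt(2)*sqrt(z) (B(z) = sqrt(2*z) = sqrt(2)*sqrt(z))
x(L) = -27 + 9*L**2 (x(L) = -27 + 9*(L*L) = -27 + 9*L**2)
X(Q, F) = -9/(Q**2 - 7*F) (X(Q, F) = -9/(Q*Q - 7*F) = -9/(Q**2 - 7*F))
B(2)*(119 + X(x(2), 12)) = (sqrt(2)*sqrt(2))*(119 + 9/(-(-27 + 9*2**2)**2 + 7*12)) = 2*(119 + 9/(-(-27 + 9*4)**2 + 84)) = 2*(119 + 9/(-(-27 + 36)**2 + 84)) = 2*(119 + 9/(-1*9**2 + 84)) = 2*(119 + 9/(-1*81 + 84)) = 2*(119 + 9/(-81 + 84)) = 2*(119 + 9/3) = 2*(119 + 9*(1/3)) = 2*(119 + 3) = 2*122 = 244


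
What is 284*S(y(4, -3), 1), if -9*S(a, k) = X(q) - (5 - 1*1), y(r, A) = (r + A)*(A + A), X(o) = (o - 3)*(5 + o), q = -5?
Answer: 1136/9 ≈ 126.22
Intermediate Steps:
X(o) = (-3 + o)*(5 + o)
y(r, A) = 2*A*(A + r) (y(r, A) = (A + r)*(2*A) = 2*A*(A + r))
S(a, k) = 4/9 (S(a, k) = -((-15 + (-5)² + 2*(-5)) - (5 - 1*1))/9 = -((-15 + 25 - 10) - (5 - 1))/9 = -(0 - 1*4)/9 = -(0 - 4)/9 = -⅑*(-4) = 4/9)
284*S(y(4, -3), 1) = 284*(4/9) = 1136/9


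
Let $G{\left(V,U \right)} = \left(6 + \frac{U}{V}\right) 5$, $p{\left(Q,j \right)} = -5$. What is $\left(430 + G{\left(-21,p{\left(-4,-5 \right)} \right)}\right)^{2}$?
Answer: $\frac{93799225}{441} \approx 2.127 \cdot 10^{5}$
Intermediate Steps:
$G{\left(V,U \right)} = 30 + \frac{5 U}{V}$
$\left(430 + G{\left(-21,p{\left(-4,-5 \right)} \right)}\right)^{2} = \left(430 + \left(30 + 5 \left(-5\right) \frac{1}{-21}\right)\right)^{2} = \left(430 + \left(30 + 5 \left(-5\right) \left(- \frac{1}{21}\right)\right)\right)^{2} = \left(430 + \left(30 + \frac{25}{21}\right)\right)^{2} = \left(430 + \frac{655}{21}\right)^{2} = \left(\frac{9685}{21}\right)^{2} = \frac{93799225}{441}$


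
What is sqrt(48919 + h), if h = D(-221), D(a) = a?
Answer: sqrt(48698) ≈ 220.68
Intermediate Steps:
h = -221
sqrt(48919 + h) = sqrt(48919 - 221) = sqrt(48698)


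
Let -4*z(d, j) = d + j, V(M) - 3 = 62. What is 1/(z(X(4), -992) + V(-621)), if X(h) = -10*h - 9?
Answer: 4/1301 ≈ 0.0030746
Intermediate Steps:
X(h) = -9 - 10*h
V(M) = 65 (V(M) = 3 + 62 = 65)
z(d, j) = -d/4 - j/4 (z(d, j) = -(d + j)/4 = -d/4 - j/4)
1/(z(X(4), -992) + V(-621)) = 1/((-(-9 - 10*4)/4 - ¼*(-992)) + 65) = 1/((-(-9 - 40)/4 + 248) + 65) = 1/((-¼*(-49) + 248) + 65) = 1/((49/4 + 248) + 65) = 1/(1041/4 + 65) = 1/(1301/4) = 4/1301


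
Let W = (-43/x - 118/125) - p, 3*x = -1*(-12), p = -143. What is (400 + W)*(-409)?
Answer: -108652077/500 ≈ -2.1730e+5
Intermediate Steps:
x = 4 (x = (-1*(-12))/3 = (⅓)*12 = 4)
W = 65653/500 (W = (-43/4 - 118/125) - 1*(-143) = (-43*¼ - 118*1/125) + 143 = (-43/4 - 118/125) + 143 = -5847/500 + 143 = 65653/500 ≈ 131.31)
(400 + W)*(-409) = (400 + 65653/500)*(-409) = (265653/500)*(-409) = -108652077/500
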